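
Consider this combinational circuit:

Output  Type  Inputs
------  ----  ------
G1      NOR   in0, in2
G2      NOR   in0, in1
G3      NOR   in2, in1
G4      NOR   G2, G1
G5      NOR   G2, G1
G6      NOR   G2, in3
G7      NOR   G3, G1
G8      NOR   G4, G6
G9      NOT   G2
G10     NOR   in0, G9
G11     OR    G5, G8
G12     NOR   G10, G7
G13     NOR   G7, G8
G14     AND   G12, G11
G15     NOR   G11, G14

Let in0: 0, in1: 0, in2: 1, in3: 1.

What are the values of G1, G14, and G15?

G1 = 0, G14 = 0, G15 = 0

G1 = in0 NOR in2 = 0 NOR 1 = 0
G2 = in0 NOR in1 = 0 NOR 0 = 1
G3 = in2 NOR in1 = 1 NOR 0 = 0
G4 = G2 NOR G1 = 1 NOR 0 = 0
G5 = G2 NOR G1 = 1 NOR 0 = 0
G6 = G2 NOR in3 = 1 NOR 1 = 0
G7 = G3 NOR G1 = 0 NOR 0 = 1
G8 = G4 NOR G6 = 0 NOR 0 = 1
G9 = NOT G2 = NOT 1 = 0
G10 = in0 NOR G9 = 0 NOR 0 = 1
G11 = G5 OR G8 = 0 OR 1 = 1
G12 = G10 NOR G7 = 1 NOR 1 = 0
G14 = G12 AND G11 = 0 AND 1 = 0
G15 = G11 NOR G14 = 1 NOR 0 = 0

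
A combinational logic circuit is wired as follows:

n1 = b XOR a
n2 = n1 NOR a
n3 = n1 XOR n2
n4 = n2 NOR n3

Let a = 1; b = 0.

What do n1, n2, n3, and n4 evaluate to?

n1 = 1, n2 = 0, n3 = 1, n4 = 0

n1 = b XOR a = 0 XOR 1 = 1
n2 = n1 NOR a = 1 NOR 1 = 0
n3 = n1 XOR n2 = 1 XOR 0 = 1
n4 = n2 NOR n3 = 0 NOR 1 = 0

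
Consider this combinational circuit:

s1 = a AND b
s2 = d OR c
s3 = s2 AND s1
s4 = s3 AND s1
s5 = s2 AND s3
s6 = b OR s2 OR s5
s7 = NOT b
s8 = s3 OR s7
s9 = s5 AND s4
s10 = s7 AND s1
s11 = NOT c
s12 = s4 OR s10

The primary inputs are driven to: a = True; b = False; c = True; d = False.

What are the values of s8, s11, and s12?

s1 = a AND b = True AND False = False
s2 = d OR c = False OR True = True
s3 = s2 AND s1 = True AND False = False
s4 = s3 AND s1 = False AND False = False
s7 = NOT b = NOT False = True
s8 = s3 OR s7 = False OR True = True
s10 = s7 AND s1 = True AND False = False
s11 = NOT c = NOT True = False
s12 = s4 OR s10 = False OR False = False

s8 = True  s11 = False  s12 = False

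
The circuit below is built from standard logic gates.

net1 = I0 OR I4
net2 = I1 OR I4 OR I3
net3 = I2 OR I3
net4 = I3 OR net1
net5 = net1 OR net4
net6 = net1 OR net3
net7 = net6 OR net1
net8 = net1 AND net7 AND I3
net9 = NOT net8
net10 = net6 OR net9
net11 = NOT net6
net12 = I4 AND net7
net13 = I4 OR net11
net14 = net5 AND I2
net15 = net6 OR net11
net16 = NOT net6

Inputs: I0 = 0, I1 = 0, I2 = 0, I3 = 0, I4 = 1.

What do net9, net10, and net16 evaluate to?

net9 = 1; net10 = 1; net16 = 0

net1 = I0 OR I4 = 0 OR 1 = 1
net3 = I2 OR I3 = 0 OR 0 = 0
net6 = net1 OR net3 = 1 OR 0 = 1
net7 = net6 OR net1 = 1 OR 1 = 1
net8 = net1 AND net7 AND I3 = 1 AND 1 AND 0 = 0
net9 = NOT net8 = NOT 0 = 1
net10 = net6 OR net9 = 1 OR 1 = 1
net16 = NOT net6 = NOT 1 = 0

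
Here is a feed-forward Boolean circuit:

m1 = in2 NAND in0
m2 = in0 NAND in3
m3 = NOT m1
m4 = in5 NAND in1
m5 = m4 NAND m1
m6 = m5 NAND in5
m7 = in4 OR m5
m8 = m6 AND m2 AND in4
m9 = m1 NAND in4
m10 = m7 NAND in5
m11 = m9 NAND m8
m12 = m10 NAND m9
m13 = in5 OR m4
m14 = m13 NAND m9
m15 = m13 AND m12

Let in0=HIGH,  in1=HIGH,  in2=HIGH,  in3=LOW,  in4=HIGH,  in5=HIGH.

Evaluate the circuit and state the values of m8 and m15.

m8 = LOW; m15 = HIGH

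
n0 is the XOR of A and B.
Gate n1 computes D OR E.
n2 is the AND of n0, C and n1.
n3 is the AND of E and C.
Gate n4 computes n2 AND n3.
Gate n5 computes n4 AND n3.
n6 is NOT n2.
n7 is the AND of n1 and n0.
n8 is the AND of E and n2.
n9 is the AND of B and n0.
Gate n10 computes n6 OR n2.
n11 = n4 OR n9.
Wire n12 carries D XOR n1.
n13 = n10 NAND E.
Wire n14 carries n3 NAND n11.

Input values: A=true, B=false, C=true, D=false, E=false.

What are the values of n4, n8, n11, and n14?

n4 = false, n8 = false, n11 = false, n14 = true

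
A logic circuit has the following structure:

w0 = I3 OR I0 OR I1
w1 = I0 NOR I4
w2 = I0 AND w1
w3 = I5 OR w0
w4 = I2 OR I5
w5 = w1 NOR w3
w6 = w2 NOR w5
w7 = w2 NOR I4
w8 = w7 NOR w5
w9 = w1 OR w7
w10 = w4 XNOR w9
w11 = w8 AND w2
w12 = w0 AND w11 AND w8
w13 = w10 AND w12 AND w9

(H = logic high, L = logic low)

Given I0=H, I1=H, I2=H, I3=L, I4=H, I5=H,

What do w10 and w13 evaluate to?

w0 = I3 OR I0 OR I1 = L OR H OR H = H
w1 = I0 NOR I4 = H NOR H = L
w2 = I0 AND w1 = H AND L = L
w3 = I5 OR w0 = H OR H = H
w4 = I2 OR I5 = H OR H = H
w5 = w1 NOR w3 = L NOR H = L
w7 = w2 NOR I4 = L NOR H = L
w8 = w7 NOR w5 = L NOR L = H
w9 = w1 OR w7 = L OR L = L
w10 = w4 XNOR w9 = H XNOR L = L
w11 = w8 AND w2 = H AND L = L
w12 = w0 AND w11 AND w8 = H AND L AND H = L
w13 = w10 AND w12 AND w9 = L AND L AND L = L

w10 = L; w13 = L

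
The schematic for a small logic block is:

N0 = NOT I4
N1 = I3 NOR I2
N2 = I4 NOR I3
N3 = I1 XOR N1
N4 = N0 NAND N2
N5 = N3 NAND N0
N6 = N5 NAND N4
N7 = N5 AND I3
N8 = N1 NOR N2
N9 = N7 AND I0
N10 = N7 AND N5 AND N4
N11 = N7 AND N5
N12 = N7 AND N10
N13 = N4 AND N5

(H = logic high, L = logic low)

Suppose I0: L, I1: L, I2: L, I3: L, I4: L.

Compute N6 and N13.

N6 = H  N13 = L

N0 = NOT I4 = NOT L = H
N1 = I3 NOR I2 = L NOR L = H
N2 = I4 NOR I3 = L NOR L = H
N3 = I1 XOR N1 = L XOR H = H
N4 = N0 NAND N2 = H NAND H = L
N5 = N3 NAND N0 = H NAND H = L
N6 = N5 NAND N4 = L NAND L = H
N13 = N4 AND N5 = L AND L = L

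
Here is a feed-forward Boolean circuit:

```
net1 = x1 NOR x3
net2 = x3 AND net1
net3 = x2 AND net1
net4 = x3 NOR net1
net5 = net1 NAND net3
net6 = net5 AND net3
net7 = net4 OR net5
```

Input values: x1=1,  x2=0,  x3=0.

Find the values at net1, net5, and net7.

net1 = x1 NOR x3 = 1 NOR 0 = 0
net3 = x2 AND net1 = 0 AND 0 = 0
net4 = x3 NOR net1 = 0 NOR 0 = 1
net5 = net1 NAND net3 = 0 NAND 0 = 1
net7 = net4 OR net5 = 1 OR 1 = 1

net1 = 0  net5 = 1  net7 = 1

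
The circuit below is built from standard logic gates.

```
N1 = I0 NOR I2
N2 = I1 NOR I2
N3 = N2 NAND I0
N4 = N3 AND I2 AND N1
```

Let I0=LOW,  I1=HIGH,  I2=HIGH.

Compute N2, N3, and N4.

N2 = LOW, N3 = HIGH, N4 = LOW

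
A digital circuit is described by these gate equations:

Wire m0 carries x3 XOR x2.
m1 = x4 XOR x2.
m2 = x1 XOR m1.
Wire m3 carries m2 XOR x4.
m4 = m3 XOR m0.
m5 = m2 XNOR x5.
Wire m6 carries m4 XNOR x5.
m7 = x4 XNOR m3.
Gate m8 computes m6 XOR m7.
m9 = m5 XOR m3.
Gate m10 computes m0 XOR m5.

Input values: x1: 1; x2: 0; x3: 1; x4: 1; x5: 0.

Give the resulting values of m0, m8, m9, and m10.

m0 = x3 XOR x2 = 1 XOR 0 = 1
m1 = x4 XOR x2 = 1 XOR 0 = 1
m2 = x1 XOR m1 = 1 XOR 1 = 0
m3 = m2 XOR x4 = 0 XOR 1 = 1
m4 = m3 XOR m0 = 1 XOR 1 = 0
m5 = m2 XNOR x5 = 0 XNOR 0 = 1
m6 = m4 XNOR x5 = 0 XNOR 0 = 1
m7 = x4 XNOR m3 = 1 XNOR 1 = 1
m8 = m6 XOR m7 = 1 XOR 1 = 0
m9 = m5 XOR m3 = 1 XOR 1 = 0
m10 = m0 XOR m5 = 1 XOR 1 = 0

m0 = 1, m8 = 0, m9 = 0, m10 = 0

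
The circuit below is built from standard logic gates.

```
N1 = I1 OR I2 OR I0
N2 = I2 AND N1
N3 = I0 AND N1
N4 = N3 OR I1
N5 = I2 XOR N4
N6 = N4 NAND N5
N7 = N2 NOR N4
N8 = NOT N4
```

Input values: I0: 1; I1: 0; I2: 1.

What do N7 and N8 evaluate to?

N7 = 0, N8 = 0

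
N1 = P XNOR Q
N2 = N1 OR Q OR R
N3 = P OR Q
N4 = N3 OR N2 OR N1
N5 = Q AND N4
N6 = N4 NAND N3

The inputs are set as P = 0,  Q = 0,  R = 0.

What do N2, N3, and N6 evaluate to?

N2 = 1, N3 = 0, N6 = 1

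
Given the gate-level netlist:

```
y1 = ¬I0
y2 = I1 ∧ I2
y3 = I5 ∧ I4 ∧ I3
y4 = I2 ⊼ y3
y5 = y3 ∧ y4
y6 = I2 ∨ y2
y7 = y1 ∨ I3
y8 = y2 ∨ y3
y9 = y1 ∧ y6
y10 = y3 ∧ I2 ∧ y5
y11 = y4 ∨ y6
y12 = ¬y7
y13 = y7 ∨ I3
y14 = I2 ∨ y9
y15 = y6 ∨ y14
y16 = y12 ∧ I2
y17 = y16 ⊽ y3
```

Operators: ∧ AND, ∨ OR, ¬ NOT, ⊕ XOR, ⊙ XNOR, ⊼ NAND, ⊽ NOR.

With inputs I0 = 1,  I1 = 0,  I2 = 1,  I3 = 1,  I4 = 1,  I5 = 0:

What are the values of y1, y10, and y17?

y1 = 0, y10 = 0, y17 = 1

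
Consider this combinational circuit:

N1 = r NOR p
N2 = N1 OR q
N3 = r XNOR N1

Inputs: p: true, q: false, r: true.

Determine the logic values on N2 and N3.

N2 = false  N3 = false

N1 = r NOR p = true NOR true = false
N2 = N1 OR q = false OR false = false
N3 = r XNOR N1 = true XNOR false = false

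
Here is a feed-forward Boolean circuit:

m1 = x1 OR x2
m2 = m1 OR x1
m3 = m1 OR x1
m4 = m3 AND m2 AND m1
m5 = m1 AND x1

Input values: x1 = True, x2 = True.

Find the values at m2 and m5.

m1 = x1 OR x2 = True OR True = True
m2 = m1 OR x1 = True OR True = True
m5 = m1 AND x1 = True AND True = True

m2 = True; m5 = True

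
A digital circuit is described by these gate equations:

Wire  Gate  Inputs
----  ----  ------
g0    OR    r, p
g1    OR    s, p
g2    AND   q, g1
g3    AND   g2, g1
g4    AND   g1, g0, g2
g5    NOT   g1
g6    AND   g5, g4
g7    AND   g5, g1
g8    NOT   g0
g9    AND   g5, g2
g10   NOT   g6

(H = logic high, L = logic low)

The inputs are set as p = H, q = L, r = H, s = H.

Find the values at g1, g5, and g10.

g1 = H  g5 = L  g10 = H

g0 = r OR p = H OR H = H
g1 = s OR p = H OR H = H
g2 = q AND g1 = L AND H = L
g4 = g1 AND g0 AND g2 = H AND H AND L = L
g5 = NOT g1 = NOT H = L
g6 = g5 AND g4 = L AND L = L
g10 = NOT g6 = NOT L = H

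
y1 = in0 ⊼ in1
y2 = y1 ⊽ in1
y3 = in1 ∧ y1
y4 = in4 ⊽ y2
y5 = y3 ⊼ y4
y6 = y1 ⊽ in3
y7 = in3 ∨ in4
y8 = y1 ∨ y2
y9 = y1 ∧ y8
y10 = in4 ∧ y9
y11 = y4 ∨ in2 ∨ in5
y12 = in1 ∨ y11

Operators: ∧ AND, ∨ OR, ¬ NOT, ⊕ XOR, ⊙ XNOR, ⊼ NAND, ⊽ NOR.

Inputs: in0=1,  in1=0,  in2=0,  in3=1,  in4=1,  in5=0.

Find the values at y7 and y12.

y7 = 1, y12 = 0

y1 = in0 NAND in1 = 1 NAND 0 = 1
y2 = y1 NOR in1 = 1 NOR 0 = 0
y4 = in4 NOR y2 = 1 NOR 0 = 0
y7 = in3 OR in4 = 1 OR 1 = 1
y11 = y4 OR in2 OR in5 = 0 OR 0 OR 0 = 0
y12 = in1 OR y11 = 0 OR 0 = 0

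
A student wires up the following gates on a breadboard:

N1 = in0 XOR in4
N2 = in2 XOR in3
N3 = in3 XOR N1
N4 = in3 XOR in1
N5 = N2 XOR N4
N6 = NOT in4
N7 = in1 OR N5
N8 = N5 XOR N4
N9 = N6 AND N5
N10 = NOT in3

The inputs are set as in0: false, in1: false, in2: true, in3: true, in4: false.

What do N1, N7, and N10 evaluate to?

N1 = false, N7 = true, N10 = false

N1 = in0 XOR in4 = false XOR false = false
N2 = in2 XOR in3 = true XOR true = false
N4 = in3 XOR in1 = true XOR false = true
N5 = N2 XOR N4 = false XOR true = true
N7 = in1 OR N5 = false OR true = true
N10 = NOT in3 = NOT true = false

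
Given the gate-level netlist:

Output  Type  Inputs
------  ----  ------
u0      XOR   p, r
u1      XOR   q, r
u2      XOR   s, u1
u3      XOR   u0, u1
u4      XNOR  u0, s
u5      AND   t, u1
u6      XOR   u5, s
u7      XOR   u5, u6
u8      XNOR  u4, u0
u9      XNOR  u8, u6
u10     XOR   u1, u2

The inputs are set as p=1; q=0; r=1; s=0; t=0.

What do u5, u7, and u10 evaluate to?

u5 = 0; u7 = 0; u10 = 0

u1 = q XOR r = 0 XOR 1 = 1
u2 = s XOR u1 = 0 XOR 1 = 1
u5 = t AND u1 = 0 AND 1 = 0
u6 = u5 XOR s = 0 XOR 0 = 0
u7 = u5 XOR u6 = 0 XOR 0 = 0
u10 = u1 XOR u2 = 1 XOR 1 = 0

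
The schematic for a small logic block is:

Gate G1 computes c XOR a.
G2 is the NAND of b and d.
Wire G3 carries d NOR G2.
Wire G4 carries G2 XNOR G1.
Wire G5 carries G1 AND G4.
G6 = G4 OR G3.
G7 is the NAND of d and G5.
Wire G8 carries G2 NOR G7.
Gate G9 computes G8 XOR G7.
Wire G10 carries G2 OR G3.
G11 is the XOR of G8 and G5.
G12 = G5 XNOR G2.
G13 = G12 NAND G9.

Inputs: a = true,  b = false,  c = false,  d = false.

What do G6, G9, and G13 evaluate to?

G1 = c XOR a = false XOR true = true
G2 = b NAND d = false NAND false = true
G3 = d NOR G2 = false NOR true = false
G4 = G2 XNOR G1 = true XNOR true = true
G5 = G1 AND G4 = true AND true = true
G6 = G4 OR G3 = true OR false = true
G7 = d NAND G5 = false NAND true = true
G8 = G2 NOR G7 = true NOR true = false
G9 = G8 XOR G7 = false XOR true = true
G12 = G5 XNOR G2 = true XNOR true = true
G13 = G12 NAND G9 = true NAND true = false

G6 = true, G9 = true, G13 = false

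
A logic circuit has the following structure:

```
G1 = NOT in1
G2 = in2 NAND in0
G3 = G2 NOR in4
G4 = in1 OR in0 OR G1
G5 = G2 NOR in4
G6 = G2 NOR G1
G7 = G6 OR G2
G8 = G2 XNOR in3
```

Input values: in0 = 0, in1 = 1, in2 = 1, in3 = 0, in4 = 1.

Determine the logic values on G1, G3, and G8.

G1 = 0, G3 = 0, G8 = 0

G1 = NOT in1 = NOT 1 = 0
G2 = in2 NAND in0 = 1 NAND 0 = 1
G3 = G2 NOR in4 = 1 NOR 1 = 0
G8 = G2 XNOR in3 = 1 XNOR 0 = 0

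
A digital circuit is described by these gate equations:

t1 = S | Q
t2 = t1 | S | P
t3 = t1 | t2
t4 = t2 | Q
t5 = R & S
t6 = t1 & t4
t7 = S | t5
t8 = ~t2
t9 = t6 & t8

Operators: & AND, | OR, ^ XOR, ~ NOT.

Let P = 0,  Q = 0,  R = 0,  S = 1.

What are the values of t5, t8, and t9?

t1 = S OR Q = 1 OR 0 = 1
t2 = t1 OR S OR P = 1 OR 1 OR 0 = 1
t4 = t2 OR Q = 1 OR 0 = 1
t5 = R AND S = 0 AND 1 = 0
t6 = t1 AND t4 = 1 AND 1 = 1
t8 = NOT t2 = NOT 1 = 0
t9 = t6 AND t8 = 1 AND 0 = 0

t5 = 0  t8 = 0  t9 = 0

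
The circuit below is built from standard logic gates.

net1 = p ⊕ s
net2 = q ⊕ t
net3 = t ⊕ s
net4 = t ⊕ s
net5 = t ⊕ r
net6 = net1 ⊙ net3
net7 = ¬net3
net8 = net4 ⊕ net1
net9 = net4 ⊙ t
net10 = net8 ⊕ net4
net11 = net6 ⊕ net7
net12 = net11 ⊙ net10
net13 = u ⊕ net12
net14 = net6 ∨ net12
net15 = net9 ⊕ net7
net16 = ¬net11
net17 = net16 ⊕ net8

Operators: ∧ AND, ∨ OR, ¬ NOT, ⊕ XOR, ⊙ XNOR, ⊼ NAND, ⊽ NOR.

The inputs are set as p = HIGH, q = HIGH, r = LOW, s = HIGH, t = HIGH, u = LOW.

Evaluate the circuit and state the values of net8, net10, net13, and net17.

net8 = LOW  net10 = LOW  net13 = HIGH  net17 = HIGH

net1 = p XOR s = HIGH XOR HIGH = LOW
net3 = t XOR s = HIGH XOR HIGH = LOW
net4 = t XOR s = HIGH XOR HIGH = LOW
net6 = net1 XNOR net3 = LOW XNOR LOW = HIGH
net7 = NOT net3 = NOT LOW = HIGH
net8 = net4 XOR net1 = LOW XOR LOW = LOW
net10 = net8 XOR net4 = LOW XOR LOW = LOW
net11 = net6 XOR net7 = HIGH XOR HIGH = LOW
net12 = net11 XNOR net10 = LOW XNOR LOW = HIGH
net13 = u XOR net12 = LOW XOR HIGH = HIGH
net16 = NOT net11 = NOT LOW = HIGH
net17 = net16 XOR net8 = HIGH XOR LOW = HIGH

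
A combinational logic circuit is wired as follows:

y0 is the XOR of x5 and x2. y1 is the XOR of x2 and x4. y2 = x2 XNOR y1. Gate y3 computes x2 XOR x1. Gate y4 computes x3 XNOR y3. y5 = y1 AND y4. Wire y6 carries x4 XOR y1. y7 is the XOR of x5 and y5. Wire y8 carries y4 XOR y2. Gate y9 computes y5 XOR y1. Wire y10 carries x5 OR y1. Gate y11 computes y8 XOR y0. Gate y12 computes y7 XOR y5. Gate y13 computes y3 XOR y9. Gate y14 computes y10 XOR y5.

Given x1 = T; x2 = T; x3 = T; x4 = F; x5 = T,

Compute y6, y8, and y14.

y1 = x2 XOR x4 = T XOR F = T
y2 = x2 XNOR y1 = T XNOR T = T
y3 = x2 XOR x1 = T XOR T = F
y4 = x3 XNOR y3 = T XNOR F = F
y5 = y1 AND y4 = T AND F = F
y6 = x4 XOR y1 = F XOR T = T
y8 = y4 XOR y2 = F XOR T = T
y10 = x5 OR y1 = T OR T = T
y14 = y10 XOR y5 = T XOR F = T

y6 = T, y8 = T, y14 = T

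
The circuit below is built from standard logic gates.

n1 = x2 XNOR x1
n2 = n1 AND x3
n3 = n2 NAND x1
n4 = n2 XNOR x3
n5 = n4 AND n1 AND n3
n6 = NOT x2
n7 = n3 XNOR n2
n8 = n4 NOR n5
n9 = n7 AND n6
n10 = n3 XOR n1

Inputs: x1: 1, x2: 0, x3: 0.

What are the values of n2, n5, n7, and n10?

n2 = 0, n5 = 0, n7 = 0, n10 = 1

n1 = x2 XNOR x1 = 0 XNOR 1 = 0
n2 = n1 AND x3 = 0 AND 0 = 0
n3 = n2 NAND x1 = 0 NAND 1 = 1
n4 = n2 XNOR x3 = 0 XNOR 0 = 1
n5 = n4 AND n1 AND n3 = 1 AND 0 AND 1 = 0
n7 = n3 XNOR n2 = 1 XNOR 0 = 0
n10 = n3 XOR n1 = 1 XOR 0 = 1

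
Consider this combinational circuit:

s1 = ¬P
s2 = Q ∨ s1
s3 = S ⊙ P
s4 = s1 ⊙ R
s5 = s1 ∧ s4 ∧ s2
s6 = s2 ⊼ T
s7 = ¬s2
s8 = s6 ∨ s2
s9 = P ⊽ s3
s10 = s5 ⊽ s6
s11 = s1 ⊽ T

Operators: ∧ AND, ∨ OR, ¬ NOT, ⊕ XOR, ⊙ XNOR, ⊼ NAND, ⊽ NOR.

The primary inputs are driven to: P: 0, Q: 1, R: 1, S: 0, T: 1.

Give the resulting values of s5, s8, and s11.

s1 = NOT P = NOT 0 = 1
s2 = Q OR s1 = 1 OR 1 = 1
s4 = s1 XNOR R = 1 XNOR 1 = 1
s5 = s1 AND s4 AND s2 = 1 AND 1 AND 1 = 1
s6 = s2 NAND T = 1 NAND 1 = 0
s8 = s6 OR s2 = 0 OR 1 = 1
s11 = s1 NOR T = 1 NOR 1 = 0

s5 = 1; s8 = 1; s11 = 0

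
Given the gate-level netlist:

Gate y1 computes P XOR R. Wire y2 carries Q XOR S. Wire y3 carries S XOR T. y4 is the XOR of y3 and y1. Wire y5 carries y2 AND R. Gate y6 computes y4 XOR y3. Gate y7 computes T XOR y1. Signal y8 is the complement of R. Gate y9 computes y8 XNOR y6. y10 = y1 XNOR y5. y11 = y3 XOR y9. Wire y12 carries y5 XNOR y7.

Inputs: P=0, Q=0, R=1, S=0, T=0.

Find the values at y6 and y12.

y6 = 1, y12 = 0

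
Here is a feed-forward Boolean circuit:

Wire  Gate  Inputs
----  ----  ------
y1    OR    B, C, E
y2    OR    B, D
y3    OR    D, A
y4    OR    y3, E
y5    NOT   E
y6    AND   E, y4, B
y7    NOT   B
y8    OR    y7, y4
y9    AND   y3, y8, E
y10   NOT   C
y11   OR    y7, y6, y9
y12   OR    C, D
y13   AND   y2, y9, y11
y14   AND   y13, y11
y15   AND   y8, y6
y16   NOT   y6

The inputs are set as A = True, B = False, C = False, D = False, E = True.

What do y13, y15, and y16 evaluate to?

y2 = B OR D = False OR False = False
y3 = D OR A = False OR True = True
y4 = y3 OR E = True OR True = True
y6 = E AND y4 AND B = True AND True AND False = False
y7 = NOT B = NOT False = True
y8 = y7 OR y4 = True OR True = True
y9 = y3 AND y8 AND E = True AND True AND True = True
y11 = y7 OR y6 OR y9 = True OR False OR True = True
y13 = y2 AND y9 AND y11 = False AND True AND True = False
y15 = y8 AND y6 = True AND False = False
y16 = NOT y6 = NOT False = True

y13 = False, y15 = False, y16 = True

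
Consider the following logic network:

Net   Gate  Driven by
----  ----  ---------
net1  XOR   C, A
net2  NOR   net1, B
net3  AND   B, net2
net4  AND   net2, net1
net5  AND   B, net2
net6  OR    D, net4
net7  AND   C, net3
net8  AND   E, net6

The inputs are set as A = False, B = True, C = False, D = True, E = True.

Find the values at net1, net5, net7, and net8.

net1 = False, net5 = False, net7 = False, net8 = True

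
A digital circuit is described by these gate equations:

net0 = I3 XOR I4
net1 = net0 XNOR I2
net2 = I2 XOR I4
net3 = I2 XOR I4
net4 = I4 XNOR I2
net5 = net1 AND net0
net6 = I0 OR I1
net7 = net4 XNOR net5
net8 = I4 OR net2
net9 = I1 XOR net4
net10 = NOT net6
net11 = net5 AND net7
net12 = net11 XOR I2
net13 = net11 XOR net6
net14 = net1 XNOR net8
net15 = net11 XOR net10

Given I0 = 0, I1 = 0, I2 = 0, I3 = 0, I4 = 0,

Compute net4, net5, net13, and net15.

net4 = 1  net5 = 0  net13 = 0  net15 = 1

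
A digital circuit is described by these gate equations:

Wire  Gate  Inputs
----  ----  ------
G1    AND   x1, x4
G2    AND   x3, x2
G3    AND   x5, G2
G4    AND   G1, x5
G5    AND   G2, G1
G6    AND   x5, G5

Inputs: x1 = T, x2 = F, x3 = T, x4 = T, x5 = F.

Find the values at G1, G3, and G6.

G1 = x1 AND x4 = T AND T = T
G2 = x3 AND x2 = T AND F = F
G3 = x5 AND G2 = F AND F = F
G5 = G2 AND G1 = F AND T = F
G6 = x5 AND G5 = F AND F = F

G1 = T; G3 = F; G6 = F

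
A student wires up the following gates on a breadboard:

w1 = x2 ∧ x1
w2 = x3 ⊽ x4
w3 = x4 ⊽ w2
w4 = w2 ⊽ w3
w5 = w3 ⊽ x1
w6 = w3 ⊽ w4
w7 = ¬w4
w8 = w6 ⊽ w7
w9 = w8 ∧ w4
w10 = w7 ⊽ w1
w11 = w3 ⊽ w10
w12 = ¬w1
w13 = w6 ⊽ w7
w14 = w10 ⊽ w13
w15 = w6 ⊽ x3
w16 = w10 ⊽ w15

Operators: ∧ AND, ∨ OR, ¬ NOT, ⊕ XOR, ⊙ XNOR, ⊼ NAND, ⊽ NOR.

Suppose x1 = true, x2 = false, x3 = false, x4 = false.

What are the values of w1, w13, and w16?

w1 = x2 AND x1 = false AND true = false
w2 = x3 NOR x4 = false NOR false = true
w3 = x4 NOR w2 = false NOR true = false
w4 = w2 NOR w3 = true NOR false = false
w6 = w3 NOR w4 = false NOR false = true
w7 = NOT w4 = NOT false = true
w10 = w7 NOR w1 = true NOR false = false
w13 = w6 NOR w7 = true NOR true = false
w15 = w6 NOR x3 = true NOR false = false
w16 = w10 NOR w15 = false NOR false = true

w1 = false  w13 = false  w16 = true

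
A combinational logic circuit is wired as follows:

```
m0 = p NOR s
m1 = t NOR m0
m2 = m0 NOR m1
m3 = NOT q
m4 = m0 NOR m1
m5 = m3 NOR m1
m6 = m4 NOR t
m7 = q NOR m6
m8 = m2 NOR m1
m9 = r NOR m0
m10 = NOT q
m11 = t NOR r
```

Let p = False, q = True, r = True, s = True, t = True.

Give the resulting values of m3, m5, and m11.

m3 = False, m5 = True, m11 = False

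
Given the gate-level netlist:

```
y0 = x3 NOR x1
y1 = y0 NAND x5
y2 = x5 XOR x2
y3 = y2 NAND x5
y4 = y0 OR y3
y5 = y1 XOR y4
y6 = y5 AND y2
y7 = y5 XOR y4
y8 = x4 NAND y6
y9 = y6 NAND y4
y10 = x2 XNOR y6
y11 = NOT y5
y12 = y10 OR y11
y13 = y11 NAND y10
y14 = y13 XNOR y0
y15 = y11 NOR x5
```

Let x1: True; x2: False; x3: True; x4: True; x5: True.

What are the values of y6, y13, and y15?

y0 = x3 NOR x1 = True NOR True = False
y1 = y0 NAND x5 = False NAND True = True
y2 = x5 XOR x2 = True XOR False = True
y3 = y2 NAND x5 = True NAND True = False
y4 = y0 OR y3 = False OR False = False
y5 = y1 XOR y4 = True XOR False = True
y6 = y5 AND y2 = True AND True = True
y10 = x2 XNOR y6 = False XNOR True = False
y11 = NOT y5 = NOT True = False
y13 = y11 NAND y10 = False NAND False = True
y15 = y11 NOR x5 = False NOR True = False

y6 = True; y13 = True; y15 = False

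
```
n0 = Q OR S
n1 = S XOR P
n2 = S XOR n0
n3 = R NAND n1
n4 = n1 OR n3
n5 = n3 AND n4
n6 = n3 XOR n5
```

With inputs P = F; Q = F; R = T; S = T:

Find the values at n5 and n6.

n1 = S XOR P = T XOR F = T
n3 = R NAND n1 = T NAND T = F
n4 = n1 OR n3 = T OR F = T
n5 = n3 AND n4 = F AND T = F
n6 = n3 XOR n5 = F XOR F = F

n5 = F, n6 = F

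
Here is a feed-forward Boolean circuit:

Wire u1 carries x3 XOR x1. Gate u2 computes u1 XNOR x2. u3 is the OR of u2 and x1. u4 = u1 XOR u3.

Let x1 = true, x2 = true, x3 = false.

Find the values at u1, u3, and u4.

u1 = true; u3 = true; u4 = false

u1 = x3 XOR x1 = false XOR true = true
u2 = u1 XNOR x2 = true XNOR true = true
u3 = u2 OR x1 = true OR true = true
u4 = u1 XOR u3 = true XOR true = false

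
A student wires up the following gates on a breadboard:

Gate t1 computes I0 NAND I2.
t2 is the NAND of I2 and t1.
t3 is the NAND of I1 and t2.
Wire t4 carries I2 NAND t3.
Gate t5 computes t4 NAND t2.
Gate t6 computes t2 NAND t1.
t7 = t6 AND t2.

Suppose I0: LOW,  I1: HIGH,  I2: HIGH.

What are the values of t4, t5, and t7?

t4 = LOW  t5 = HIGH  t7 = LOW

t1 = I0 NAND I2 = LOW NAND HIGH = HIGH
t2 = I2 NAND t1 = HIGH NAND HIGH = LOW
t3 = I1 NAND t2 = HIGH NAND LOW = HIGH
t4 = I2 NAND t3 = HIGH NAND HIGH = LOW
t5 = t4 NAND t2 = LOW NAND LOW = HIGH
t6 = t2 NAND t1 = LOW NAND HIGH = HIGH
t7 = t6 AND t2 = HIGH AND LOW = LOW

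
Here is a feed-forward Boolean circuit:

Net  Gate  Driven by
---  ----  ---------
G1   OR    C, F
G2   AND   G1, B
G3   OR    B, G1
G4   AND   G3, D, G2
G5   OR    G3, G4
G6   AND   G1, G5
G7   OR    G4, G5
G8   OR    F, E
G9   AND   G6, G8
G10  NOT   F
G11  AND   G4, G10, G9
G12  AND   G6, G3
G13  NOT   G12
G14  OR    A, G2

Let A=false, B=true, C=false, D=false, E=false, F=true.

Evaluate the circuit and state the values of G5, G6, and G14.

G1 = C OR F = false OR true = true
G2 = G1 AND B = true AND true = true
G3 = B OR G1 = true OR true = true
G4 = G3 AND D AND G2 = true AND false AND true = false
G5 = G3 OR G4 = true OR false = true
G6 = G1 AND G5 = true AND true = true
G14 = A OR G2 = false OR true = true

G5 = true  G6 = true  G14 = true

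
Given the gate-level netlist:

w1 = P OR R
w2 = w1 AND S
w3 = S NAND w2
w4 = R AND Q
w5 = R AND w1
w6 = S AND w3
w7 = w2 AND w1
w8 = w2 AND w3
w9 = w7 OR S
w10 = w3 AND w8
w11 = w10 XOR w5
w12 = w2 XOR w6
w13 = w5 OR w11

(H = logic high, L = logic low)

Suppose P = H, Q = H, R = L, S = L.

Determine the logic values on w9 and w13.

w1 = P OR R = H OR L = H
w2 = w1 AND S = H AND L = L
w3 = S NAND w2 = L NAND L = H
w5 = R AND w1 = L AND H = L
w7 = w2 AND w1 = L AND H = L
w8 = w2 AND w3 = L AND H = L
w9 = w7 OR S = L OR L = L
w10 = w3 AND w8 = H AND L = L
w11 = w10 XOR w5 = L XOR L = L
w13 = w5 OR w11 = L OR L = L

w9 = L; w13 = L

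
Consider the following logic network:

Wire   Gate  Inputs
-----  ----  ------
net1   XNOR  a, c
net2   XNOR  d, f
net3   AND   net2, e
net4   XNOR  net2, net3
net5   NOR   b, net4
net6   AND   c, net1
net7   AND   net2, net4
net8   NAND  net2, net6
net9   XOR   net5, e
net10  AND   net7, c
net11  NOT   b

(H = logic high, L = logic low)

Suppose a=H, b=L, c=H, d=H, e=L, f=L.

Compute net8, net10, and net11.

net8 = H, net10 = L, net11 = H

net1 = a XNOR c = H XNOR H = H
net2 = d XNOR f = H XNOR L = L
net3 = net2 AND e = L AND L = L
net4 = net2 XNOR net3 = L XNOR L = H
net6 = c AND net1 = H AND H = H
net7 = net2 AND net4 = L AND H = L
net8 = net2 NAND net6 = L NAND H = H
net10 = net7 AND c = L AND H = L
net11 = NOT b = NOT L = H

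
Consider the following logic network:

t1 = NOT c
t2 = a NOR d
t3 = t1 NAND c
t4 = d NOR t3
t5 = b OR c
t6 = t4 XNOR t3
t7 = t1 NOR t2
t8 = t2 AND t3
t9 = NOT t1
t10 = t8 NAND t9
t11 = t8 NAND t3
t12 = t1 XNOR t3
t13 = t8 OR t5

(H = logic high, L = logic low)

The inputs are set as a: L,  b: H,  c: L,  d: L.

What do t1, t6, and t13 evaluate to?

t1 = H; t6 = L; t13 = H

t1 = NOT c = NOT L = H
t2 = a NOR d = L NOR L = H
t3 = t1 NAND c = H NAND L = H
t4 = d NOR t3 = L NOR H = L
t5 = b OR c = H OR L = H
t6 = t4 XNOR t3 = L XNOR H = L
t8 = t2 AND t3 = H AND H = H
t13 = t8 OR t5 = H OR H = H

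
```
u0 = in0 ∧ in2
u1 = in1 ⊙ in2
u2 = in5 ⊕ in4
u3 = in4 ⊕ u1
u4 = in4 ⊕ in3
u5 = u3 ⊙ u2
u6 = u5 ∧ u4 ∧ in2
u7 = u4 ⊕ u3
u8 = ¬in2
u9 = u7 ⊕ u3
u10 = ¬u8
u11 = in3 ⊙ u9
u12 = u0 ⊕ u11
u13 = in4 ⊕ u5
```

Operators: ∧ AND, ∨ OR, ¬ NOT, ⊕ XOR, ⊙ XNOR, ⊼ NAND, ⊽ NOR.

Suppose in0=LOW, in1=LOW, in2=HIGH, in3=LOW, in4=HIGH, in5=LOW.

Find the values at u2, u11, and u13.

u1 = in1 XNOR in2 = LOW XNOR HIGH = LOW
u2 = in5 XOR in4 = LOW XOR HIGH = HIGH
u3 = in4 XOR u1 = HIGH XOR LOW = HIGH
u4 = in4 XOR in3 = HIGH XOR LOW = HIGH
u5 = u3 XNOR u2 = HIGH XNOR HIGH = HIGH
u7 = u4 XOR u3 = HIGH XOR HIGH = LOW
u9 = u7 XOR u3 = LOW XOR HIGH = HIGH
u11 = in3 XNOR u9 = LOW XNOR HIGH = LOW
u13 = in4 XOR u5 = HIGH XOR HIGH = LOW

u2 = HIGH, u11 = LOW, u13 = LOW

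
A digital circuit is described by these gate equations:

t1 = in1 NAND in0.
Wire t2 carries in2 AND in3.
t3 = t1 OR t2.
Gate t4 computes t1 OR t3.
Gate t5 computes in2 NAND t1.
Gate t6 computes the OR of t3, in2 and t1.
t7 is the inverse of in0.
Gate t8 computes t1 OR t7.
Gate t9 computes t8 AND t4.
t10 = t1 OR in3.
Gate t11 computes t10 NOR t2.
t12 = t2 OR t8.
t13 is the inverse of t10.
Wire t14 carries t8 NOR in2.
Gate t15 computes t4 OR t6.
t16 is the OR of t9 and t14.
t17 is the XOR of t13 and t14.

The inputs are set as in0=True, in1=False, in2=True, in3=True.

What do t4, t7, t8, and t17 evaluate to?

t4 = True  t7 = False  t8 = True  t17 = False

t1 = in1 NAND in0 = False NAND True = True
t2 = in2 AND in3 = True AND True = True
t3 = t1 OR t2 = True OR True = True
t4 = t1 OR t3 = True OR True = True
t7 = NOT in0 = NOT True = False
t8 = t1 OR t7 = True OR False = True
t10 = t1 OR in3 = True OR True = True
t13 = NOT t10 = NOT True = False
t14 = t8 NOR in2 = True NOR True = False
t17 = t13 XOR t14 = False XOR False = False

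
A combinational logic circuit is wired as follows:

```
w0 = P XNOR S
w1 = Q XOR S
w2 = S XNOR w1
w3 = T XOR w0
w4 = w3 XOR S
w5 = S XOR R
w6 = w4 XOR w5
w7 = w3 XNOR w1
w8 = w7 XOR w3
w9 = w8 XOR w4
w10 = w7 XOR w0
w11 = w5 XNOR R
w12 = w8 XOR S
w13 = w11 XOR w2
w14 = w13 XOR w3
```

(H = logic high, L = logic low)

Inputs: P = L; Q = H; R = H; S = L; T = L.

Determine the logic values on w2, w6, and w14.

w2 = L, w6 = L, w14 = L

w0 = P XNOR S = L XNOR L = H
w1 = Q XOR S = H XOR L = H
w2 = S XNOR w1 = L XNOR H = L
w3 = T XOR w0 = L XOR H = H
w4 = w3 XOR S = H XOR L = H
w5 = S XOR R = L XOR H = H
w6 = w4 XOR w5 = H XOR H = L
w11 = w5 XNOR R = H XNOR H = H
w13 = w11 XOR w2 = H XOR L = H
w14 = w13 XOR w3 = H XOR H = L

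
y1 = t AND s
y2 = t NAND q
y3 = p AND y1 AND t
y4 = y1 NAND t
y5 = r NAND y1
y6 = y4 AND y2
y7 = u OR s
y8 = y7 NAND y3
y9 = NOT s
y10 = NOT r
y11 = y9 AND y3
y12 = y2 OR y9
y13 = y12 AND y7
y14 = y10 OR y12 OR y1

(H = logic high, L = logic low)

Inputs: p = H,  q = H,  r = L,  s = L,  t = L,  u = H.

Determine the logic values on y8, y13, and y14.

y8 = H, y13 = H, y14 = H

y1 = t AND s = L AND L = L
y2 = t NAND q = L NAND H = H
y3 = p AND y1 AND t = H AND L AND L = L
y7 = u OR s = H OR L = H
y8 = y7 NAND y3 = H NAND L = H
y9 = NOT s = NOT L = H
y10 = NOT r = NOT L = H
y12 = y2 OR y9 = H OR H = H
y13 = y12 AND y7 = H AND H = H
y14 = y10 OR y12 OR y1 = H OR H OR L = H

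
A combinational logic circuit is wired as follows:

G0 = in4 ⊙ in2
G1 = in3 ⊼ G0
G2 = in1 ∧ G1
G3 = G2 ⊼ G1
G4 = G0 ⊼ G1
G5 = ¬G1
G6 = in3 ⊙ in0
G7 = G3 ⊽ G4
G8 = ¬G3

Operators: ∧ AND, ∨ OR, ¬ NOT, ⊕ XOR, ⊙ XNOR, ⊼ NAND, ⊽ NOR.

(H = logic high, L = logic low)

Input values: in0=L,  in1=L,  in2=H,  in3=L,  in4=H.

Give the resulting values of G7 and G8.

G0 = in4 XNOR in2 = H XNOR H = H
G1 = in3 NAND G0 = L NAND H = H
G2 = in1 AND G1 = L AND H = L
G3 = G2 NAND G1 = L NAND H = H
G4 = G0 NAND G1 = H NAND H = L
G7 = G3 NOR G4 = H NOR L = L
G8 = NOT G3 = NOT H = L

G7 = L, G8 = L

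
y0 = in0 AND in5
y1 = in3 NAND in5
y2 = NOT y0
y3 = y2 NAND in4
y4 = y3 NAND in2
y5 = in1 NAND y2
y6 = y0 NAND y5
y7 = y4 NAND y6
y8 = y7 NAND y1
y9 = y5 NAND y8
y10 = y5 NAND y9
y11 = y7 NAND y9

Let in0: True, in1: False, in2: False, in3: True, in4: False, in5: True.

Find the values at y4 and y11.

y4 = True  y11 = True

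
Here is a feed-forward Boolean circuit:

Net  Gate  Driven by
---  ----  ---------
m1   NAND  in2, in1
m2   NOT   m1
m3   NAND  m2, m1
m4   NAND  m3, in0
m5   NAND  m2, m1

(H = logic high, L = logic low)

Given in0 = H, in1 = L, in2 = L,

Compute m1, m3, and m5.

m1 = in2 NAND in1 = L NAND L = H
m2 = NOT m1 = NOT H = L
m3 = m2 NAND m1 = L NAND H = H
m5 = m2 NAND m1 = L NAND H = H

m1 = H, m3 = H, m5 = H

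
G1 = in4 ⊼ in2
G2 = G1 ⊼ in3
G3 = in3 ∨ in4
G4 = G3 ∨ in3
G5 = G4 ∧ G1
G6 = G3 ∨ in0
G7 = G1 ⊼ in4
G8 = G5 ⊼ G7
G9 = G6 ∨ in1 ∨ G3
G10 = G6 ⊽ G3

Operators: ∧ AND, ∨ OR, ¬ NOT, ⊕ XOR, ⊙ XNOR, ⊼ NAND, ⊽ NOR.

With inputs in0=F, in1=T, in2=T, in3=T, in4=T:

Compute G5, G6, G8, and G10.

G5 = F; G6 = T; G8 = T; G10 = F

G1 = in4 NAND in2 = T NAND T = F
G3 = in3 OR in4 = T OR T = T
G4 = G3 OR in3 = T OR T = T
G5 = G4 AND G1 = T AND F = F
G6 = G3 OR in0 = T OR F = T
G7 = G1 NAND in4 = F NAND T = T
G8 = G5 NAND G7 = F NAND T = T
G10 = G6 NOR G3 = T NOR T = F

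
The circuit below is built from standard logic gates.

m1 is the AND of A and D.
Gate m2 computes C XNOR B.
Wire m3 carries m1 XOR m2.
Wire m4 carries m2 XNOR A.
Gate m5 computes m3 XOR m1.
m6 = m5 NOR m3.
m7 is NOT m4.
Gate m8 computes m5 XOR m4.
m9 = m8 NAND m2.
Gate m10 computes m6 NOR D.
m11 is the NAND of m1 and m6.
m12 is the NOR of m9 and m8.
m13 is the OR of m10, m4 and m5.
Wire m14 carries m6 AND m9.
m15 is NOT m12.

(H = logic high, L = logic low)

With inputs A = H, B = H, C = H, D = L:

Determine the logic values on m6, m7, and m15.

m6 = L, m7 = L, m15 = H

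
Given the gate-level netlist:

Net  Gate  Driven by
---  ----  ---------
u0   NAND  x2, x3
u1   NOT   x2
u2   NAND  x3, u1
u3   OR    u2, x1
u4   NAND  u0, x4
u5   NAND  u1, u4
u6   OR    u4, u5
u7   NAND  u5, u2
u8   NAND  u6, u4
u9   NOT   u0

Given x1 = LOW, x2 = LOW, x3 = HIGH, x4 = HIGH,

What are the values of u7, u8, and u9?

u7 = HIGH  u8 = HIGH  u9 = LOW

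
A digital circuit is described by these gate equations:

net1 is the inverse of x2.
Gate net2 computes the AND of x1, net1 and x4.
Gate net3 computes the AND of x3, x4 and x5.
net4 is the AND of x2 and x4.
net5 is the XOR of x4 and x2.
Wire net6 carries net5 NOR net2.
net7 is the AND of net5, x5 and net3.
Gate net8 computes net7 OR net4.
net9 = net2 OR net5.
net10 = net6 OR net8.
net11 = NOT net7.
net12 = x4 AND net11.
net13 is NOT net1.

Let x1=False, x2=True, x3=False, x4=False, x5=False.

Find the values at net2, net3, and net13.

net1 = NOT x2 = NOT True = False
net2 = x1 AND net1 AND x4 = False AND False AND False = False
net3 = x3 AND x4 AND x5 = False AND False AND False = False
net13 = NOT net1 = NOT False = True

net2 = False; net3 = False; net13 = True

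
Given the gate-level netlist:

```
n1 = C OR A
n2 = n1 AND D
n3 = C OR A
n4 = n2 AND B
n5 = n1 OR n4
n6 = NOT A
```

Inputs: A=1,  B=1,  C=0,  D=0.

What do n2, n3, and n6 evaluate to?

n1 = C OR A = 0 OR 1 = 1
n2 = n1 AND D = 1 AND 0 = 0
n3 = C OR A = 0 OR 1 = 1
n6 = NOT A = NOT 1 = 0

n2 = 0, n3 = 1, n6 = 0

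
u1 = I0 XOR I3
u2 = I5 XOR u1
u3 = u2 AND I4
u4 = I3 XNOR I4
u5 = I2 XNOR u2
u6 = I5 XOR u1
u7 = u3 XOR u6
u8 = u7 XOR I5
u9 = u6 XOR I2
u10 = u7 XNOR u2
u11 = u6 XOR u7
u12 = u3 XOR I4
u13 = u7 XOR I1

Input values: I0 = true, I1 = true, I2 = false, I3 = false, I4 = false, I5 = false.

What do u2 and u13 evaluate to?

u1 = I0 XOR I3 = true XOR false = true
u2 = I5 XOR u1 = false XOR true = true
u3 = u2 AND I4 = true AND false = false
u6 = I5 XOR u1 = false XOR true = true
u7 = u3 XOR u6 = false XOR true = true
u13 = u7 XOR I1 = true XOR true = false

u2 = true, u13 = false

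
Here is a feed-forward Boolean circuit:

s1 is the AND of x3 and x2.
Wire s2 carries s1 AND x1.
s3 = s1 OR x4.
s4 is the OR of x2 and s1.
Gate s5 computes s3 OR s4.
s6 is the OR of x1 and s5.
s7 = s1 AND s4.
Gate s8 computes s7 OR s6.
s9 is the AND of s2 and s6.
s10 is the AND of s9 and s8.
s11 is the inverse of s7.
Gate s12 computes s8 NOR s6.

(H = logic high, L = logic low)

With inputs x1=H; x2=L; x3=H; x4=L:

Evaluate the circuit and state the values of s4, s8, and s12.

s4 = L, s8 = H, s12 = L

s1 = x3 AND x2 = H AND L = L
s3 = s1 OR x4 = L OR L = L
s4 = x2 OR s1 = L OR L = L
s5 = s3 OR s4 = L OR L = L
s6 = x1 OR s5 = H OR L = H
s7 = s1 AND s4 = L AND L = L
s8 = s7 OR s6 = L OR H = H
s12 = s8 NOR s6 = H NOR H = L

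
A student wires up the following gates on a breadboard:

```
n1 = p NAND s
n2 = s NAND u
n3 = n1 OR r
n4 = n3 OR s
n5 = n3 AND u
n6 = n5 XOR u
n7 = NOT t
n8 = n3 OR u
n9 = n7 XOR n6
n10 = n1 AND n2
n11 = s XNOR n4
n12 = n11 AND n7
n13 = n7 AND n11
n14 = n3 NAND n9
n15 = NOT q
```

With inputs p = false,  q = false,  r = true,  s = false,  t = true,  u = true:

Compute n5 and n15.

n5 = true; n15 = true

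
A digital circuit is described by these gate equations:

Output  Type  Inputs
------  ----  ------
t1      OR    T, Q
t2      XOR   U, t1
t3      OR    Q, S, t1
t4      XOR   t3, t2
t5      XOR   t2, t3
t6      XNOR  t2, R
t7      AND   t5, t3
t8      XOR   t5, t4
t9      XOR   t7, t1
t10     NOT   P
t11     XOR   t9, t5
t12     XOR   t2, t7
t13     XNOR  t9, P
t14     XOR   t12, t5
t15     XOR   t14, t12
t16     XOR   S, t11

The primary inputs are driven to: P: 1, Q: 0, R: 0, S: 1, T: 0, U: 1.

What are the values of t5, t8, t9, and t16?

t1 = T OR Q = 0 OR 0 = 0
t2 = U XOR t1 = 1 XOR 0 = 1
t3 = Q OR S OR t1 = 0 OR 1 OR 0 = 1
t4 = t3 XOR t2 = 1 XOR 1 = 0
t5 = t2 XOR t3 = 1 XOR 1 = 0
t7 = t5 AND t3 = 0 AND 1 = 0
t8 = t5 XOR t4 = 0 XOR 0 = 0
t9 = t7 XOR t1 = 0 XOR 0 = 0
t11 = t9 XOR t5 = 0 XOR 0 = 0
t16 = S XOR t11 = 1 XOR 0 = 1

t5 = 0, t8 = 0, t9 = 0, t16 = 1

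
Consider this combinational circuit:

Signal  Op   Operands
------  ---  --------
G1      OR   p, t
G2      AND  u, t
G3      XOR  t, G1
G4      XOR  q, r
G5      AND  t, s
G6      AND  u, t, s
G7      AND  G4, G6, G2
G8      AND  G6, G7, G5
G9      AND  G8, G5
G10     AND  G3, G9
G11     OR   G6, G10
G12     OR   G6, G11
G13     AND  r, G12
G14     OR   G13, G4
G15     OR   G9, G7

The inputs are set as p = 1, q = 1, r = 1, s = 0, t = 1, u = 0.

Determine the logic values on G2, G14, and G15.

G2 = 0; G14 = 0; G15 = 0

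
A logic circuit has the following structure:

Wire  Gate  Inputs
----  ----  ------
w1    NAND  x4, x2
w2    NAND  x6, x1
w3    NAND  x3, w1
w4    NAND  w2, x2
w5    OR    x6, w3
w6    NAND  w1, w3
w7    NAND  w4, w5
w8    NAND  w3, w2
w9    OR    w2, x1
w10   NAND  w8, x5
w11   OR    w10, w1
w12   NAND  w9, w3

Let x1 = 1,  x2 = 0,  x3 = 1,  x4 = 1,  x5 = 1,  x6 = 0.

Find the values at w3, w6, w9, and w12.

w3 = 0, w6 = 1, w9 = 1, w12 = 1

w1 = x4 NAND x2 = 1 NAND 0 = 1
w2 = x6 NAND x1 = 0 NAND 1 = 1
w3 = x3 NAND w1 = 1 NAND 1 = 0
w6 = w1 NAND w3 = 1 NAND 0 = 1
w9 = w2 OR x1 = 1 OR 1 = 1
w12 = w9 NAND w3 = 1 NAND 0 = 1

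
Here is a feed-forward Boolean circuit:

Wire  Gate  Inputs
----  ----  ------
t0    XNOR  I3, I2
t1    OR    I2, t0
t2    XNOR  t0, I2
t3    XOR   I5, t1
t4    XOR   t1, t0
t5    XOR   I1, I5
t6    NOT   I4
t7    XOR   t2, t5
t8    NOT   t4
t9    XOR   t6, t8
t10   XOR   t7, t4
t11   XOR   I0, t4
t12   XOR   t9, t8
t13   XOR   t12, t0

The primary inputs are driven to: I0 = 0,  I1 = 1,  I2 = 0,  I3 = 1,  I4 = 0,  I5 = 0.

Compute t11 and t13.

t11 = 0, t13 = 1

t0 = I3 XNOR I2 = 1 XNOR 0 = 0
t1 = I2 OR t0 = 0 OR 0 = 0
t4 = t1 XOR t0 = 0 XOR 0 = 0
t6 = NOT I4 = NOT 0 = 1
t8 = NOT t4 = NOT 0 = 1
t9 = t6 XOR t8 = 1 XOR 1 = 0
t11 = I0 XOR t4 = 0 XOR 0 = 0
t12 = t9 XOR t8 = 0 XOR 1 = 1
t13 = t12 XOR t0 = 1 XOR 0 = 1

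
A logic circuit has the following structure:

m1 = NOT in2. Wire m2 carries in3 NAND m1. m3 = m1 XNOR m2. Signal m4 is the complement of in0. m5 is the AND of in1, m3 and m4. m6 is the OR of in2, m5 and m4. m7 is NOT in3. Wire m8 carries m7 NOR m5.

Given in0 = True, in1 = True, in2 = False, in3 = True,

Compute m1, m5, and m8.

m1 = NOT in2 = NOT False = True
m2 = in3 NAND m1 = True NAND True = False
m3 = m1 XNOR m2 = True XNOR False = False
m4 = NOT in0 = NOT True = False
m5 = in1 AND m3 AND m4 = True AND False AND False = False
m7 = NOT in3 = NOT True = False
m8 = m7 NOR m5 = False NOR False = True

m1 = True, m5 = False, m8 = True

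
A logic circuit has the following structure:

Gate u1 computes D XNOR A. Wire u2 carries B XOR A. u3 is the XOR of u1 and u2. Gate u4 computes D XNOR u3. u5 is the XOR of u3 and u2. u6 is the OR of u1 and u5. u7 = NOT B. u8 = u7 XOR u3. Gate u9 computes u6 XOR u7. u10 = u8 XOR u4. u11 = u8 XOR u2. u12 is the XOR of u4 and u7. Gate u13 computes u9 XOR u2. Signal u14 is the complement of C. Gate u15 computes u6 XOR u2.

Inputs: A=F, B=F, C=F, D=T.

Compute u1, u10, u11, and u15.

u1 = D XNOR A = T XNOR F = F
u2 = B XOR A = F XOR F = F
u3 = u1 XOR u2 = F XOR F = F
u4 = D XNOR u3 = T XNOR F = F
u5 = u3 XOR u2 = F XOR F = F
u6 = u1 OR u5 = F OR F = F
u7 = NOT B = NOT F = T
u8 = u7 XOR u3 = T XOR F = T
u10 = u8 XOR u4 = T XOR F = T
u11 = u8 XOR u2 = T XOR F = T
u15 = u6 XOR u2 = F XOR F = F

u1 = F; u10 = T; u11 = T; u15 = F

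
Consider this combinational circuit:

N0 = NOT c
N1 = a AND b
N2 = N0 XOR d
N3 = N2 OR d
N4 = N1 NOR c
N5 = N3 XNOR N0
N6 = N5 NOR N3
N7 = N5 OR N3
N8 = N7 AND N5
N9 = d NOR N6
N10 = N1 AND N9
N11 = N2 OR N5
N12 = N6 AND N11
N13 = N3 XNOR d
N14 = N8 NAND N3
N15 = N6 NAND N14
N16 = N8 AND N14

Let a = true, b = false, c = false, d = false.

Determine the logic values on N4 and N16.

N4 = true  N16 = false

N0 = NOT c = NOT false = true
N1 = a AND b = true AND false = false
N2 = N0 XOR d = true XOR false = true
N3 = N2 OR d = true OR false = true
N4 = N1 NOR c = false NOR false = true
N5 = N3 XNOR N0 = true XNOR true = true
N7 = N5 OR N3 = true OR true = true
N8 = N7 AND N5 = true AND true = true
N14 = N8 NAND N3 = true NAND true = false
N16 = N8 AND N14 = true AND false = false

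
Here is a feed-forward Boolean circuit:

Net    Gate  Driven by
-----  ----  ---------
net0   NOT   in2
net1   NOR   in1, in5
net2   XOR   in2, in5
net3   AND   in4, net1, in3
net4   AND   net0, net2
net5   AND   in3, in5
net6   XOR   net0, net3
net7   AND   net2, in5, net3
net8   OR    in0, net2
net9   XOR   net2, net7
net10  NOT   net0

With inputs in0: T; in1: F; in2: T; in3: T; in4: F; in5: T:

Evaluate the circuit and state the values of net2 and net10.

net2 = F, net10 = T

net0 = NOT in2 = NOT T = F
net2 = in2 XOR in5 = T XOR T = F
net10 = NOT net0 = NOT F = T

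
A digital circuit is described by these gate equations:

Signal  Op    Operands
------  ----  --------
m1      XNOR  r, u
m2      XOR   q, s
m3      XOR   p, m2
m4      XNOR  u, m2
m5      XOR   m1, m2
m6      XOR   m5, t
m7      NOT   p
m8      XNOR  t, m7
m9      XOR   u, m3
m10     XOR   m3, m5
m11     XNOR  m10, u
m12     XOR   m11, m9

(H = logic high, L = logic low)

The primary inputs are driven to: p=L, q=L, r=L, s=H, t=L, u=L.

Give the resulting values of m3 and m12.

m3 = H, m12 = H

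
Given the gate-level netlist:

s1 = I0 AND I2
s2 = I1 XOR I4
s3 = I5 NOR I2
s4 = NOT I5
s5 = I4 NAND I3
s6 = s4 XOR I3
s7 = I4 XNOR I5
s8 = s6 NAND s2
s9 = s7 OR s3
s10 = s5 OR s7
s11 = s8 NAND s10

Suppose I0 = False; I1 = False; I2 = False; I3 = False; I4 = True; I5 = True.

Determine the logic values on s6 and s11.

s6 = False; s11 = False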